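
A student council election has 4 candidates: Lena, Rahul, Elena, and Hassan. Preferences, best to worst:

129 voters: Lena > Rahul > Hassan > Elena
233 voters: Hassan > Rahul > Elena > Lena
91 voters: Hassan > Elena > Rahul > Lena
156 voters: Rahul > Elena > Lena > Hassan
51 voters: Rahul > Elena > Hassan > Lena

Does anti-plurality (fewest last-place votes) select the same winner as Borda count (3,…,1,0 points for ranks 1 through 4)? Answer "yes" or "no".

yes

Anti-plurality — last-place votes: Lena 375, Rahul 0, Elena 129, Hassan 156. Winner: Rahul.
Borda — scores: Lena 543, Rahul 1436, Elena 829, Hassan 1152. Winner: Rahul.
The two methods agree.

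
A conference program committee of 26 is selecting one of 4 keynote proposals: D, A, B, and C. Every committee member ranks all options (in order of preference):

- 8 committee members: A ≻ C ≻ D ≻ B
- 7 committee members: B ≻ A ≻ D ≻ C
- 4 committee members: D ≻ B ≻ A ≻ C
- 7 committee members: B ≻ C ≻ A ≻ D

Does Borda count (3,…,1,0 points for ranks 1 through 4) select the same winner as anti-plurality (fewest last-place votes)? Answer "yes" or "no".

Borda — scores: D 27, A 49, B 50, C 30. Winner: B.
Anti-plurality — last-place votes: D 7, A 0, B 8, C 11. Winner: A.
The two methods disagree.

no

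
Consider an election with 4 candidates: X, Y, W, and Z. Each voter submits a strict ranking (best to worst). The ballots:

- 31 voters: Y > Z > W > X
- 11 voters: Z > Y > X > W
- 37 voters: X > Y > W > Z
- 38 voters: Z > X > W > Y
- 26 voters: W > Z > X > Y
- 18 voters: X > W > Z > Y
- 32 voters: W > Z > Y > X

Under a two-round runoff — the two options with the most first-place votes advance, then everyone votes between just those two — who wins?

Round 1 first-place votes: X 55, Y 31, W 58, Z 49.
W and X advance.
Runoff: W is preferred to X by 89 voters; X by 104.
X wins the runoff.

X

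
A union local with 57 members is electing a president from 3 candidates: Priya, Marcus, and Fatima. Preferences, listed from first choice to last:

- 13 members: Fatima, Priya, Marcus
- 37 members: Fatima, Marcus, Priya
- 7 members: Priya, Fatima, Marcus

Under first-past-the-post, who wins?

First-place votes: Priya 7, Marcus 0, Fatima 50.
Fatima has the most first-place votes.

Fatima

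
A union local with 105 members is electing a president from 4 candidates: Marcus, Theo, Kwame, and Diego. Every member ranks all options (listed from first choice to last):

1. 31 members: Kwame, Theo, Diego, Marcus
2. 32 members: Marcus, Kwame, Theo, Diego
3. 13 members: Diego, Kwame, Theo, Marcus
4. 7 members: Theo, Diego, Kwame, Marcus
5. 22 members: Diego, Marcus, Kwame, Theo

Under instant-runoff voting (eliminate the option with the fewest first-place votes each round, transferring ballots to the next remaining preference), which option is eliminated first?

Round 1: Marcus 32, Theo 7, Kwame 31, Diego 35. Eliminate Theo.

Theo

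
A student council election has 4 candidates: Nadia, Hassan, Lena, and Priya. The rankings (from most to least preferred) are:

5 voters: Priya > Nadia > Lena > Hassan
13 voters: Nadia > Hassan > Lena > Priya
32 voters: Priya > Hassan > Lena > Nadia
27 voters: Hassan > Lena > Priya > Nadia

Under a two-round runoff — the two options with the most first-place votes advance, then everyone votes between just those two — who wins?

Round 1 first-place votes: Nadia 13, Hassan 27, Lena 0, Priya 37.
Priya and Hassan advance.
Runoff: Priya is preferred to Hassan by 37 voters; Hassan by 40.
Hassan wins the runoff.

Hassan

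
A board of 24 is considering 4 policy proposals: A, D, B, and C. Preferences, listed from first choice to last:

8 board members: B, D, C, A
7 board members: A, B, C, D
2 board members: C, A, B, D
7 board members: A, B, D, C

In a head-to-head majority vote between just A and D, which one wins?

A

Voters preferring A to D: 16; preferring D to A: 8.
A wins the head-to-head.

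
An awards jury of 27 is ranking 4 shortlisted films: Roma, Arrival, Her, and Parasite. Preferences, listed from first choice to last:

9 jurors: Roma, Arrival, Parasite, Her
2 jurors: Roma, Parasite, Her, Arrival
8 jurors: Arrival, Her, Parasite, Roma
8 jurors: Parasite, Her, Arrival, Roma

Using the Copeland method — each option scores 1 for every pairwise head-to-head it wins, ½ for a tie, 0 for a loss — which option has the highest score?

Roma: loses to Arrival, Her, and Parasite → score 0.
Arrival: beats Roma, Her, and Parasite → score 3.
Her: beats Roma; loses to Arrival and Parasite → score 1.
Parasite: beats Roma and Her; loses to Arrival → score 2.
Arrival has the best pairwise record.

Arrival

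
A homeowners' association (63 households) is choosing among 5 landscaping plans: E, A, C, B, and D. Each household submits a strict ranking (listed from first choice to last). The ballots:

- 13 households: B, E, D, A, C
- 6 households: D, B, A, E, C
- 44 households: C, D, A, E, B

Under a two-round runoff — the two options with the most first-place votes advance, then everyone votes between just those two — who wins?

Round 1 first-place votes: E 0, A 0, C 44, B 13, D 6.
C and B advance.
Runoff: C is preferred to B by 44 voters; B by 19.
C wins the runoff.

C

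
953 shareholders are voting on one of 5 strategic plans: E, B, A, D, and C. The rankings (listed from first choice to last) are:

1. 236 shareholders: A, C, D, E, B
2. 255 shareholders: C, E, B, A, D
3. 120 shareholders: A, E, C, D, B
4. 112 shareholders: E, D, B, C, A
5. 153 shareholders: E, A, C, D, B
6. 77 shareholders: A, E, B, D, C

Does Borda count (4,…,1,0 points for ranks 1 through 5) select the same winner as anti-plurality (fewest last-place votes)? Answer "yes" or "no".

Borda — scores: E 2652, B 888, A 2446, D 1158, C 2386. Winner: E.
Anti-plurality — last-place votes: E 0, B 509, A 112, D 255, C 77. Winner: E.
The two methods agree.

yes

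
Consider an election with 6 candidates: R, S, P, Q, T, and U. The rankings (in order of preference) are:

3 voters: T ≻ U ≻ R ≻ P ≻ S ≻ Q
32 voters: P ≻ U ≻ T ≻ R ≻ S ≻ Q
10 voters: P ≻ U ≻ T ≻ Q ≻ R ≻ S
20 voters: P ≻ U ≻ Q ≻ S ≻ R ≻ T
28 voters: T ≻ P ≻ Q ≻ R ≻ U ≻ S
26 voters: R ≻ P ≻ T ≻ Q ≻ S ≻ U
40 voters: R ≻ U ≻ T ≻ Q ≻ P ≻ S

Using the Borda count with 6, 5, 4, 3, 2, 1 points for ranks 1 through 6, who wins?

R: 3·4 + 32·3 + 10·2 + 20·2 + 28·3 + 26·6 + 40·6 = 648
S: 3·2 + 32·2 + 10·1 + 20·3 + 28·1 + 26·2 + 40·1 = 260
P: 3·3 + 32·6 + 10·6 + 20·6 + 28·5 + 26·5 + 40·2 = 731
Q: 3·1 + 32·1 + 10·3 + 20·4 + 28·4 + 26·3 + 40·3 = 455
T: 3·6 + 32·4 + 10·4 + 20·1 + 28·6 + 26·4 + 40·4 = 638
U: 3·5 + 32·5 + 10·5 + 20·5 + 28·2 + 26·1 + 40·5 = 607
P has the highest Borda score (731).

P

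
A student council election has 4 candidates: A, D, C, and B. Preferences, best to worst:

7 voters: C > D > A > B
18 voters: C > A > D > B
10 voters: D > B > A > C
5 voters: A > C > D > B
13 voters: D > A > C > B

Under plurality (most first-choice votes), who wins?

First-place votes: A 5, D 23, C 25, B 0.
C has the most first-place votes.

C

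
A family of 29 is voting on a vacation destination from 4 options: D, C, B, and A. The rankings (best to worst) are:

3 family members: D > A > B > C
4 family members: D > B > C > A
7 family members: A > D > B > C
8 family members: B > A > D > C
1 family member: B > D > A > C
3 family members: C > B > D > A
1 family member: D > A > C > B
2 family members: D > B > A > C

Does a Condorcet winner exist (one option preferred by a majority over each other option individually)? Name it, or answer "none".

none

Checking pairwise contests:
A beats D 15–14.
D beats C 26–3.
D beats B 17–12.
B beats A 18–11.
Every option loses at least one head-to-head, so there is no Condorcet winner.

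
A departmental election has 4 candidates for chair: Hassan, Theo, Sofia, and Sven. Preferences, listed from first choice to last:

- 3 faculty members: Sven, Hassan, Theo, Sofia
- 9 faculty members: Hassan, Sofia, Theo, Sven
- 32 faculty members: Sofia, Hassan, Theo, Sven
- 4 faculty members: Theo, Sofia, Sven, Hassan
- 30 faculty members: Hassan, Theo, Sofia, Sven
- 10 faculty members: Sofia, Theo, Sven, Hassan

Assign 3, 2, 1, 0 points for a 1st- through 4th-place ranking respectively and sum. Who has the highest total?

Hassan

Hassan: 3·2 + 9·3 + 32·2 + 4·0 + 30·3 + 10·0 = 187
Theo: 3·1 + 9·1 + 32·1 + 4·3 + 30·2 + 10·2 = 136
Sofia: 3·0 + 9·2 + 32·3 + 4·2 + 30·1 + 10·3 = 182
Sven: 3·3 + 9·0 + 32·0 + 4·1 + 30·0 + 10·1 = 23
Hassan has the highest Borda score (187).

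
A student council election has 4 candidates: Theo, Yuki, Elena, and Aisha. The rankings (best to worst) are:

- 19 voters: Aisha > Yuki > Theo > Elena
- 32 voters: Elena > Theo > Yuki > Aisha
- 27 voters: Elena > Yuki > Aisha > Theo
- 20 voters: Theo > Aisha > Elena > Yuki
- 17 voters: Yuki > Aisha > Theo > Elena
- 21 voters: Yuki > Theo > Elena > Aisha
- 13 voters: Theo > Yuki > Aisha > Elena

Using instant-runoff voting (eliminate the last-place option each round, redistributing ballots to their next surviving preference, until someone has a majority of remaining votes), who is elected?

Round 1: Theo 33, Yuki 38, Elena 59, Aisha 19. Eliminate Aisha.
Round 2: Theo 33, Yuki 57, Elena 59. Eliminate Theo.
Round 3: Yuki 70, Elena 79. Elena has a majority.

Elena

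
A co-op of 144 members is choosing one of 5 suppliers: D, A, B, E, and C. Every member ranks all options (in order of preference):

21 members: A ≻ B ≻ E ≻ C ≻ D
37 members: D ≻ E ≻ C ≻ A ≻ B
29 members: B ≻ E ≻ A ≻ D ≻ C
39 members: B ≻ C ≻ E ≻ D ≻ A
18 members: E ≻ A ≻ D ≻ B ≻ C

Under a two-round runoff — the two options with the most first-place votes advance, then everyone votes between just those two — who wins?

Round 1 first-place votes: D 37, A 21, B 68, E 18, C 0.
B and D advance.
Runoff: B is preferred to D by 89 voters; D by 55.
B wins the runoff.

B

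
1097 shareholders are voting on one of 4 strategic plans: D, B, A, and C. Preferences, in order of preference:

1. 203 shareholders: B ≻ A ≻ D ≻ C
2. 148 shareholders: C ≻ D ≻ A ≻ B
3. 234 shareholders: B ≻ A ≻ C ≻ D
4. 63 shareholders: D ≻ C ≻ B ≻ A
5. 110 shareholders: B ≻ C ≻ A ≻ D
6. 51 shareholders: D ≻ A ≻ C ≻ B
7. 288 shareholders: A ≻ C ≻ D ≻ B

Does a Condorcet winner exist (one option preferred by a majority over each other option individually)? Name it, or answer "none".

none

Checking pairwise contests:
A beats D 835–262.
D beats B 550–547.
B beats A 610–487.
A beats C 776–321.
Every option loses at least one head-to-head, so there is no Condorcet winner.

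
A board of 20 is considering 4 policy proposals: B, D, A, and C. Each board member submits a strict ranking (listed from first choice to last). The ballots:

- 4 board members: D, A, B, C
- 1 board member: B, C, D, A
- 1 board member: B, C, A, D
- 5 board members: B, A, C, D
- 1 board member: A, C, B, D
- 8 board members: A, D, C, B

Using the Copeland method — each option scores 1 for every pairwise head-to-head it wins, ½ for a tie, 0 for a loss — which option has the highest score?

B: beats C; loses to D and A → score 1.
D: beats B and C; loses to A → score 2.
A: beats B, D, and C → score 3.
C: loses to B, D, and A → score 0.
A has the best pairwise record.

A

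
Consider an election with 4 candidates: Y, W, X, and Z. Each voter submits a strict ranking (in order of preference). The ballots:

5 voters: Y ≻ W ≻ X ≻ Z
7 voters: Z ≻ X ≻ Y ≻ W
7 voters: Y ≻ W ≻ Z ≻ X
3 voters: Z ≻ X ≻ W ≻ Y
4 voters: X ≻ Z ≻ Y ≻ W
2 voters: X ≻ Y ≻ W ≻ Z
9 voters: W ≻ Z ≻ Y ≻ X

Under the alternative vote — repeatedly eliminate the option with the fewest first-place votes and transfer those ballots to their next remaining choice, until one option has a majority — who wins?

Round 1: Y 12, W 9, X 6, Z 10. Eliminate X.
Round 2: Y 14, W 9, Z 14. Eliminate W.
Round 3: Y 14, Z 23. Z has a majority.

Z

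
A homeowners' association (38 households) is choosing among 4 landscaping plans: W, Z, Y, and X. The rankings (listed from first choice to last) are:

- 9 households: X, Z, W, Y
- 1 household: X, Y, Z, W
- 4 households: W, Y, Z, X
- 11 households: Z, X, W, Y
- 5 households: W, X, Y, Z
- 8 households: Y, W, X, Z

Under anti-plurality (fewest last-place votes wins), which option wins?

Last-place votes: W 1, Z 13, Y 20, X 4.
W is ranked last by the fewest voters, so W wins.

W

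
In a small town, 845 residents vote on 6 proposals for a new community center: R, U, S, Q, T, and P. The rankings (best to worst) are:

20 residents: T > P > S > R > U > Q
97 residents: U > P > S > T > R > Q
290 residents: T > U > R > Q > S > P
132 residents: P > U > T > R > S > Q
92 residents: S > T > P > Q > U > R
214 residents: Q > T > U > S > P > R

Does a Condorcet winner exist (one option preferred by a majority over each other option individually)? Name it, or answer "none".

T vs R: 845–0 for T.
T vs U: 616–229 for T.
T vs S: 656–189 for T.
T vs Q: 631–214 for T.
T vs P: 616–229 for T.
T beats every other option head-to-head.

T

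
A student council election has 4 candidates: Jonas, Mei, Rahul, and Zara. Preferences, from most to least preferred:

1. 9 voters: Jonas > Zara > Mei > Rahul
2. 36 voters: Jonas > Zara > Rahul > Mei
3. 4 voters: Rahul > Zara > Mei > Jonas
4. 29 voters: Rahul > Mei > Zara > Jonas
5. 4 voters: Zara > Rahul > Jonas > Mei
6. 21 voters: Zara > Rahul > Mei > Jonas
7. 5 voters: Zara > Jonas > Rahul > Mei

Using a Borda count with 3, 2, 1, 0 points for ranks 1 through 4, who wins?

Zara

Jonas: 9·3 + 36·3 + 4·0 + 29·0 + 4·1 + 21·0 + 5·2 = 149
Mei: 9·1 + 36·0 + 4·1 + 29·2 + 4·0 + 21·1 + 5·0 = 92
Rahul: 9·0 + 36·1 + 4·3 + 29·3 + 4·2 + 21·2 + 5·1 = 190
Zara: 9·2 + 36·2 + 4·2 + 29·1 + 4·3 + 21·3 + 5·3 = 217
Zara has the highest Borda score (217).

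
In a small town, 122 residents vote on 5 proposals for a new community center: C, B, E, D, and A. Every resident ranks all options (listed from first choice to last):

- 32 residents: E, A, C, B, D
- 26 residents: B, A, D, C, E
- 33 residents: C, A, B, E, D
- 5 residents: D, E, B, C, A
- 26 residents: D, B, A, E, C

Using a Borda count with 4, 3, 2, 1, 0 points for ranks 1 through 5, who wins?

C: 32·2 + 26·1 + 33·4 + 5·1 + 26·0 = 227
B: 32·1 + 26·4 + 33·2 + 5·2 + 26·3 = 290
E: 32·4 + 26·0 + 33·1 + 5·3 + 26·1 = 202
D: 32·0 + 26·2 + 33·0 + 5·4 + 26·4 = 176
A: 32·3 + 26·3 + 33·3 + 5·0 + 26·2 = 325
A has the highest Borda score (325).

A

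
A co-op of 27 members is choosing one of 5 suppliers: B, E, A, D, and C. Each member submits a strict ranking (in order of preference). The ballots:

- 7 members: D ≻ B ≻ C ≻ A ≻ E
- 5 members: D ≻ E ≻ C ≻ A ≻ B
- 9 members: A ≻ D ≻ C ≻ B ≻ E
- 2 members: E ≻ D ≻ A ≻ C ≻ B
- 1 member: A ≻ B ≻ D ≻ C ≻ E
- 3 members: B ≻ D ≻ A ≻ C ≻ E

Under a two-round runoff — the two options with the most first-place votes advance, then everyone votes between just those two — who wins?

D

Round 1 first-place votes: B 3, E 2, A 10, D 12, C 0.
D and A advance.
Runoff: D is preferred to A by 17 voters; A by 10.
D wins the runoff.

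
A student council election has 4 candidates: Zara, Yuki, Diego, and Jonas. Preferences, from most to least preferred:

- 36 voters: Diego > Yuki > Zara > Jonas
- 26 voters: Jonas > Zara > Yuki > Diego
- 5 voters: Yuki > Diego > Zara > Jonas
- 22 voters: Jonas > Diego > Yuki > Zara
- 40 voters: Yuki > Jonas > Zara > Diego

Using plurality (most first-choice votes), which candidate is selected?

Jonas

First-place votes: Zara 0, Yuki 45, Diego 36, Jonas 48.
Jonas has the most first-place votes.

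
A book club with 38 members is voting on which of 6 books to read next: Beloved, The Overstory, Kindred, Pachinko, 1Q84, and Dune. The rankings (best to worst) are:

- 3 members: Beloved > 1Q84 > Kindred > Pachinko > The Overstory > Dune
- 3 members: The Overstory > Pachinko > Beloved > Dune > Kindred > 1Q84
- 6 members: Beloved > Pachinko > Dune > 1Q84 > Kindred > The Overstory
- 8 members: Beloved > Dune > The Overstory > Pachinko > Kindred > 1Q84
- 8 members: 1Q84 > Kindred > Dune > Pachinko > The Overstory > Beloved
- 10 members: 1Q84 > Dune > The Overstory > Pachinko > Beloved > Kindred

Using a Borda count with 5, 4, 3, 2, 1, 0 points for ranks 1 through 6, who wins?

Beloved: 3·5 + 3·3 + 6·5 + 8·5 + 8·0 + 10·1 = 104
The Overstory: 3·1 + 3·5 + 6·0 + 8·3 + 8·1 + 10·3 = 80
Kindred: 3·3 + 3·1 + 6·1 + 8·1 + 8·4 + 10·0 = 58
Pachinko: 3·2 + 3·4 + 6·4 + 8·2 + 8·2 + 10·2 = 94
1Q84: 3·4 + 3·0 + 6·2 + 8·0 + 8·5 + 10·5 = 114
Dune: 3·0 + 3·2 + 6·3 + 8·4 + 8·3 + 10·4 = 120
Dune has the highest Borda score (120).

Dune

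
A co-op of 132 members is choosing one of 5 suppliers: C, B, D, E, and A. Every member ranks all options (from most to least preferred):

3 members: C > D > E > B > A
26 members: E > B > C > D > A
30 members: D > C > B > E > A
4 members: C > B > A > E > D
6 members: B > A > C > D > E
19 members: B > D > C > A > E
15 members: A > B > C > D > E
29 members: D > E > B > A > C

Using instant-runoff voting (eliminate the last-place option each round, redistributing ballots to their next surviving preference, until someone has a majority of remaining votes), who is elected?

Round 1: C 7, B 25, D 59, E 26, A 15. Eliminate C.
Round 2: B 29, D 62, E 26, A 15. Eliminate A.
Round 3: B 44, D 62, E 26. Eliminate E.
Round 4: B 70, D 62. B has a majority.

B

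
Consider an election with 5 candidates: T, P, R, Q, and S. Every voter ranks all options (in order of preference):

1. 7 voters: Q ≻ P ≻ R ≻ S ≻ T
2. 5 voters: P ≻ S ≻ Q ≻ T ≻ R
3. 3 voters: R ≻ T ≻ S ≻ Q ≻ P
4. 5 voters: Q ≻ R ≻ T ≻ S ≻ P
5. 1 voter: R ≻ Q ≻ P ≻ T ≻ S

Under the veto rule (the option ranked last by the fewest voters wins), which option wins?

Q

Last-place votes: T 7, P 8, R 5, Q 0, S 1.
Q is ranked last by the fewest voters, so Q wins.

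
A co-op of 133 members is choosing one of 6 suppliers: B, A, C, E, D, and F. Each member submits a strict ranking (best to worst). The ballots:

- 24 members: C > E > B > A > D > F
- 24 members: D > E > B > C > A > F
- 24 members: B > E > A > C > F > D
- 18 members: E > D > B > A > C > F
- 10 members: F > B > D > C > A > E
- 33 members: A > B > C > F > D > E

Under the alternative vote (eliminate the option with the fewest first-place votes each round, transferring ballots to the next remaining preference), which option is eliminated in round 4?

Round 1: B 24, A 33, C 24, E 18, D 24, F 10. Eliminate F.
Round 2: B 34, A 33, C 24, E 18, D 24. Eliminate E.
Round 3: B 34, A 33, C 24, D 42. Eliminate C.
Round 4: B 58, A 33, D 42. Eliminate A.

A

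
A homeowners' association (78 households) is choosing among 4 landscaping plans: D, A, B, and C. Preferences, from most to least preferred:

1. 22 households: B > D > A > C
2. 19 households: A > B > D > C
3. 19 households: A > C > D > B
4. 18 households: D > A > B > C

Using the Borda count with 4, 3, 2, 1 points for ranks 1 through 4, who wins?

D: 22·3 + 19·2 + 19·2 + 18·4 = 214
A: 22·2 + 19·4 + 19·4 + 18·3 = 250
B: 22·4 + 19·3 + 19·1 + 18·2 = 200
C: 22·1 + 19·1 + 19·3 + 18·1 = 116
A has the highest Borda score (250).

A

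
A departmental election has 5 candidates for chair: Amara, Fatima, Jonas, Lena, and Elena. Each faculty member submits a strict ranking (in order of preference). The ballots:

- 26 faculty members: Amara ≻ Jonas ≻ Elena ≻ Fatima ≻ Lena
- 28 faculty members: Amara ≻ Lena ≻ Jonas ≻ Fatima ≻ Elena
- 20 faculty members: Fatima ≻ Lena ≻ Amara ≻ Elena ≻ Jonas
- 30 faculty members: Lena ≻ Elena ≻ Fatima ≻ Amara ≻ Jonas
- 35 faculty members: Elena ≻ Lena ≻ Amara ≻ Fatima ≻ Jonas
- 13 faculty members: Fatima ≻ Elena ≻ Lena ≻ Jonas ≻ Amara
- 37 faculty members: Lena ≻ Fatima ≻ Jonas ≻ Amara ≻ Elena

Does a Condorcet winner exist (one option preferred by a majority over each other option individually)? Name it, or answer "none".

Lena vs Amara: 135–54 for Lena.
Lena vs Fatima: 130–59 for Lena.
Lena vs Jonas: 163–26 for Lena.
Lena vs Elena: 115–74 for Lena.
Lena beats every other option head-to-head.

Lena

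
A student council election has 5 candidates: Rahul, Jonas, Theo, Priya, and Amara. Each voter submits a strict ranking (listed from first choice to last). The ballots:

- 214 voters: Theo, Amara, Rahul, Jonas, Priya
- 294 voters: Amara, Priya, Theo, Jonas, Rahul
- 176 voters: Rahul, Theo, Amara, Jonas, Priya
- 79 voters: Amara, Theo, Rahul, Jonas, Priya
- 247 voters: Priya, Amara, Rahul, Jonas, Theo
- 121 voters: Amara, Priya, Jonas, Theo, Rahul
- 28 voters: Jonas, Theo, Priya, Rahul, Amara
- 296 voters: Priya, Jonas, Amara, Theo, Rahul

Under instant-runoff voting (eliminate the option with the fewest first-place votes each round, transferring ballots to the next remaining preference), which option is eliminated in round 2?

Round 1: Rahul 176, Jonas 28, Theo 214, Priya 543, Amara 494. Eliminate Jonas.
Round 2: Rahul 176, Theo 242, Priya 543, Amara 494. Eliminate Rahul.

Rahul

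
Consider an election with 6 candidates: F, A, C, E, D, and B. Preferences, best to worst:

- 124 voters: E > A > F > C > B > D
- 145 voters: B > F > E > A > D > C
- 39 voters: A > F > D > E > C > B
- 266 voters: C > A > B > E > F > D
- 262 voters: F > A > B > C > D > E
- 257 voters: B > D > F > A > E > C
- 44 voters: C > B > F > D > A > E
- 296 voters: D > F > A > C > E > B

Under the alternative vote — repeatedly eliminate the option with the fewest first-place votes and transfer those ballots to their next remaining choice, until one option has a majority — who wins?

Round 1: F 262, A 39, C 310, E 124, D 296, B 402. Eliminate A.
Round 2: F 301, C 310, E 124, D 296, B 402. Eliminate E.
Round 3: F 425, C 310, D 296, B 402. Eliminate D.
Round 4: F 721, C 310, B 402. F has a majority.

F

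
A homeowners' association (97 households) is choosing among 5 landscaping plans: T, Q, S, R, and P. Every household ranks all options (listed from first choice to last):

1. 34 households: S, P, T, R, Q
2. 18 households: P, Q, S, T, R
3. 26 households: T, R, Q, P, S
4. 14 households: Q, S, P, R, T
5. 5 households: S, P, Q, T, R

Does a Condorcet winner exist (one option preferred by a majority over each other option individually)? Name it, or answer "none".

none

Checking pairwise contests:
S beats T 71–26.
T beats Q 60–37.
Q beats S 58–39.
T beats R 83–14.
S beats P 53–44.
Every option loses at least one head-to-head, so there is no Condorcet winner.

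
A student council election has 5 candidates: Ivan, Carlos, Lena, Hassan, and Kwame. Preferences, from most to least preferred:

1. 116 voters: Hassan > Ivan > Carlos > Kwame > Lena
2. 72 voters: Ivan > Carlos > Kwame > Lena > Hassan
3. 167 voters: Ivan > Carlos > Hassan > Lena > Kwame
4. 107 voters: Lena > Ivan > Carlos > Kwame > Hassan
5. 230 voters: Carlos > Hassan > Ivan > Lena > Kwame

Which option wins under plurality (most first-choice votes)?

First-place votes: Ivan 239, Carlos 230, Lena 107, Hassan 116, Kwame 0.
Ivan has the most first-place votes.

Ivan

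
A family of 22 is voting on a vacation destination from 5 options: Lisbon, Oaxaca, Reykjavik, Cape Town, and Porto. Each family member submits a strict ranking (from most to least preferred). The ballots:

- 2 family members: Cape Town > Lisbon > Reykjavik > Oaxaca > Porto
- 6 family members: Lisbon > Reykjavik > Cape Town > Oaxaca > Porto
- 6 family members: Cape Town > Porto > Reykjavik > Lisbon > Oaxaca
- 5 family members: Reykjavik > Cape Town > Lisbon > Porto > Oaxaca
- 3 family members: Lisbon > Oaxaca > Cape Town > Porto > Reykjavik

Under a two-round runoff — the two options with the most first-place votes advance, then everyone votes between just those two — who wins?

Cape Town

Round 1 first-place votes: Lisbon 9, Oaxaca 0, Reykjavik 5, Cape Town 8, Porto 0.
Lisbon and Cape Town advance.
Runoff: Lisbon is preferred to Cape Town by 9 voters; Cape Town by 13.
Cape Town wins the runoff.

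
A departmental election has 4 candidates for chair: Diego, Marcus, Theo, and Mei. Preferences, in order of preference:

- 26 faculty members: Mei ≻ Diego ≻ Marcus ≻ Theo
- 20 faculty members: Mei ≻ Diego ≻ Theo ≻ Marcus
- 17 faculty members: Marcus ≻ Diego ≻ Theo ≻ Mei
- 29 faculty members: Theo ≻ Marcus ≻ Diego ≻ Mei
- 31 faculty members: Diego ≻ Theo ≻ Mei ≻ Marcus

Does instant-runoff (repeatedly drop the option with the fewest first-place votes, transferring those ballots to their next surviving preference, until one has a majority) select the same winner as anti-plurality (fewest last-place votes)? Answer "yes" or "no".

Instant-runoff — R1 Diego 31, Marcus 17, Theo 29, Mei 46 (Marcus out); R2 Diego 48, Theo 29, Mei 46 (Theo out); R3 Diego 77, Mei 46 (Diego winner). Winner: Diego.
Anti-plurality — last-place votes: Diego 0, Marcus 51, Theo 26, Mei 46. Winner: Diego.
The two methods agree.

yes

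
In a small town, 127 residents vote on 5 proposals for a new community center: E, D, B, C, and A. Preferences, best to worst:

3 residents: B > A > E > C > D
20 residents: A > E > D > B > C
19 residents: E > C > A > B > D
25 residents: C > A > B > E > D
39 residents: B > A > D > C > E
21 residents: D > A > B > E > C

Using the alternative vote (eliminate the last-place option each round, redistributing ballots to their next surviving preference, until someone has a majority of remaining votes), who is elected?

Round 1: E 19, D 21, B 42, C 25, A 20. Eliminate E.
Round 2: D 21, B 42, C 44, A 20. Eliminate A.
Round 3: D 41, B 42, C 44. Eliminate D.
Round 4: B 83, C 44. B has a majority.

B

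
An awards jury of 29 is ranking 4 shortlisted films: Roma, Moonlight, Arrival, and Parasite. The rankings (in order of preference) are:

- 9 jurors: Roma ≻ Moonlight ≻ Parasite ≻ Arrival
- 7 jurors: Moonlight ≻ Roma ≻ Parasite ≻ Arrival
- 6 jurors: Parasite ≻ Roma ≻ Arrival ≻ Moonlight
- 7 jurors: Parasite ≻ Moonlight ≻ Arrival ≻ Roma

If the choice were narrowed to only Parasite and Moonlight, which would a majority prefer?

Moonlight

Voters preferring Parasite to Moonlight: 13; preferring Moonlight to Parasite: 16.
Moonlight wins the head-to-head.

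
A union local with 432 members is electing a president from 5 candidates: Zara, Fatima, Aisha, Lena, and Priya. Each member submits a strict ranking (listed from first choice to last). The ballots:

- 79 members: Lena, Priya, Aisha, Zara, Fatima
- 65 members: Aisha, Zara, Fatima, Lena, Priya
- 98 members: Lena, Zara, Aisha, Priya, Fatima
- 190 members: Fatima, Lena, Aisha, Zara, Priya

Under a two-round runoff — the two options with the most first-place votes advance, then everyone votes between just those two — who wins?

Round 1 first-place votes: Zara 0, Fatima 190, Aisha 65, Lena 177, Priya 0.
Fatima and Lena advance.
Runoff: Fatima is preferred to Lena by 255 voters; Lena by 177.
Fatima wins the runoff.

Fatima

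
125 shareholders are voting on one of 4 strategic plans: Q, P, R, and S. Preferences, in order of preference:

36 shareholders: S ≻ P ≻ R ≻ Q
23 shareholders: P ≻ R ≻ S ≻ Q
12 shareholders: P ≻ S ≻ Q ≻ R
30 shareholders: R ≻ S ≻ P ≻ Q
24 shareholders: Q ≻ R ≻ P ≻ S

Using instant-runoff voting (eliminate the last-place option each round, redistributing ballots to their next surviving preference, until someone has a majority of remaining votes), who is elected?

Round 1: Q 24, P 35, R 30, S 36. Eliminate Q.
Round 2: P 35, R 54, S 36. Eliminate P.
Round 3: R 77, S 48. R has a majority.

R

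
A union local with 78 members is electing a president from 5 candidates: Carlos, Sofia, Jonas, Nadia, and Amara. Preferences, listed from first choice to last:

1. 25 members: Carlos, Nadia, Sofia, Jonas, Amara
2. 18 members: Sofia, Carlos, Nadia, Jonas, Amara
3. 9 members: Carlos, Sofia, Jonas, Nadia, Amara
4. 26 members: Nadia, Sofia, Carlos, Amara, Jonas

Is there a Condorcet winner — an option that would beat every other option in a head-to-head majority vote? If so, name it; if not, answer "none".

none

Checking pairwise contests:
Sofia beats Carlos 44–34.
Nadia beats Sofia 51–27.
Carlos beats Jonas 78–0.
Carlos beats Nadia 52–26.
Carlos beats Amara 78–0.
Every option loses at least one head-to-head, so there is no Condorcet winner.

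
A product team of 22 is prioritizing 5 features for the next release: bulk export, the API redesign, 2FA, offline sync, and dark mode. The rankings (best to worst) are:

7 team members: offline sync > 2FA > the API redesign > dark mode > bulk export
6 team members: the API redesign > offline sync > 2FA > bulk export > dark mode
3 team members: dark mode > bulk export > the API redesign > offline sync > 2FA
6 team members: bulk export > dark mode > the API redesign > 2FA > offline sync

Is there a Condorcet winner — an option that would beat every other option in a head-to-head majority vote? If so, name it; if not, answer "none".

the API redesign

the API redesign vs bulk export: 13–9 for the API redesign.
the API redesign vs 2FA: 15–7 for the API redesign.
the API redesign vs offline sync: 15–7 for the API redesign.
the API redesign vs dark mode: 13–9 for the API redesign.
the API redesign beats every other option head-to-head.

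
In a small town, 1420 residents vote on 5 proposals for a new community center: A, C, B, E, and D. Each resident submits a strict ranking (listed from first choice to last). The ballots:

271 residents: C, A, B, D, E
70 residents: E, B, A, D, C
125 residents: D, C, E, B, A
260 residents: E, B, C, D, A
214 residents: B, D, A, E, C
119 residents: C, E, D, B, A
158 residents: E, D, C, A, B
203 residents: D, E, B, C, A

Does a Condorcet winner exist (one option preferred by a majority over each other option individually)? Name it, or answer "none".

none

Checking pairwise contests:
C beats A 1136–284.
B beats C 747–673.
E beats B 935–485.
D beats E 813–607.
B beats D 815–605.
Every option loses at least one head-to-head, so there is no Condorcet winner.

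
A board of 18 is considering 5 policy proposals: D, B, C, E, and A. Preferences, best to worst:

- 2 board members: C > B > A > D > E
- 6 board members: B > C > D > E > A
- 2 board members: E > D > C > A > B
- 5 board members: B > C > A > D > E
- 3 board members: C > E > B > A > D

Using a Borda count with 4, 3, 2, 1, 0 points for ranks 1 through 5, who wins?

C

D: 2·1 + 6·2 + 2·3 + 5·1 + 3·0 = 25
B: 2·3 + 6·4 + 2·0 + 5·4 + 3·2 = 56
C: 2·4 + 6·3 + 2·2 + 5·3 + 3·4 = 57
E: 2·0 + 6·1 + 2·4 + 5·0 + 3·3 = 23
A: 2·2 + 6·0 + 2·1 + 5·2 + 3·1 = 19
C has the highest Borda score (57).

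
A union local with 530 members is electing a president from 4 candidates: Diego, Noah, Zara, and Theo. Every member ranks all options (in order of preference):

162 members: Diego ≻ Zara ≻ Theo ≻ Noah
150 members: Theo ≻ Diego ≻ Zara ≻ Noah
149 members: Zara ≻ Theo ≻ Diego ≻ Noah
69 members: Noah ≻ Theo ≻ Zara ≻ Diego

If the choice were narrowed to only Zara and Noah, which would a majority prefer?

Zara

Voters preferring Zara to Noah: 461; preferring Noah to Zara: 69.
Zara wins the head-to-head.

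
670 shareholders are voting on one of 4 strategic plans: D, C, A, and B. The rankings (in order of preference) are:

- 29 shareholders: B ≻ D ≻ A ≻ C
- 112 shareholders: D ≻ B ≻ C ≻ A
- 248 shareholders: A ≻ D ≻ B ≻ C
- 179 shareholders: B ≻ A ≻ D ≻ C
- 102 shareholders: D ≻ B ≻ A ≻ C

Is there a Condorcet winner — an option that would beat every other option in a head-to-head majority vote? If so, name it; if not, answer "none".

none

Checking pairwise contests:
A beats D 427–243.
D beats C 670–0.
B beats A 422–248.
D beats B 462–208.
Every option loses at least one head-to-head, so there is no Condorcet winner.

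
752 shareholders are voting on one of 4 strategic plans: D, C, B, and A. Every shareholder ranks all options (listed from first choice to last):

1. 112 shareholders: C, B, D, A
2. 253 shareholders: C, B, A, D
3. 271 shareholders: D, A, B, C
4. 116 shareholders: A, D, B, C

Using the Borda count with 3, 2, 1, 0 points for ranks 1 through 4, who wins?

D

D: 112·1 + 253·0 + 271·3 + 116·2 = 1157
C: 112·3 + 253·3 + 271·0 + 116·0 = 1095
B: 112·2 + 253·2 + 271·1 + 116·1 = 1117
A: 112·0 + 253·1 + 271·2 + 116·3 = 1143
D has the highest Borda score (1157).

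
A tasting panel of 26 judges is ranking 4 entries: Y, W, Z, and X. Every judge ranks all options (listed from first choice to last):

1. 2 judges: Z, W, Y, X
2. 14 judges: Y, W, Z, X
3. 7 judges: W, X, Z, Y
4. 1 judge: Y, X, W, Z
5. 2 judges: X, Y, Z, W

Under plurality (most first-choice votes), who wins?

Y

First-place votes: Y 15, W 7, Z 2, X 2.
Y has the most first-place votes.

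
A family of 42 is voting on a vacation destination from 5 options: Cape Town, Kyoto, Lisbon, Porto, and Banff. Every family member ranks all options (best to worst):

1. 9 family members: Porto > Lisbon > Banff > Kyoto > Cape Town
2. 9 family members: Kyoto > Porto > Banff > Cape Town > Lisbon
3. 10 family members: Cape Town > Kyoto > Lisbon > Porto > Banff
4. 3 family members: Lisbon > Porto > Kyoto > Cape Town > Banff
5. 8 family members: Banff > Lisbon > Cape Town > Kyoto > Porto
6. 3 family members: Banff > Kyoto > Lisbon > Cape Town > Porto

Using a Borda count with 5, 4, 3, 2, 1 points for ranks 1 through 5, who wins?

Cape Town: 9·1 + 9·2 + 10·5 + 3·2 + 8·3 + 3·2 = 113
Kyoto: 9·2 + 9·5 + 10·4 + 3·3 + 8·2 + 3·4 = 140
Lisbon: 9·4 + 9·1 + 10·3 + 3·5 + 8·4 + 3·3 = 131
Porto: 9·5 + 9·4 + 10·2 + 3·4 + 8·1 + 3·1 = 124
Banff: 9·3 + 9·3 + 10·1 + 3·1 + 8·5 + 3·5 = 122
Kyoto has the highest Borda score (140).

Kyoto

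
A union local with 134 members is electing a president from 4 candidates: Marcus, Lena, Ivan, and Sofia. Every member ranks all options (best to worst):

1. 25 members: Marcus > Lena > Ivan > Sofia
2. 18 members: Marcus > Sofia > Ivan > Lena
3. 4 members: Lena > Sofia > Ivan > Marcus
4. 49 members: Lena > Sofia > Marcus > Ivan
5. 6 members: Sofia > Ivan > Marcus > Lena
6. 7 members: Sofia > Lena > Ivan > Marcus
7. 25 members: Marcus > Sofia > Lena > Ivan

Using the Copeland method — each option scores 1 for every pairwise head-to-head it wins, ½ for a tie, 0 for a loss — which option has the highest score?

Marcus

Marcus: beats Lena, Ivan, and Sofia → score 3.
Lena: beats Ivan and Sofia; loses to Marcus → score 2.
Ivan: loses to Marcus, Lena, and Sofia → score 0.
Sofia: beats Ivan; loses to Marcus and Lena → score 1.
Marcus has the best pairwise record.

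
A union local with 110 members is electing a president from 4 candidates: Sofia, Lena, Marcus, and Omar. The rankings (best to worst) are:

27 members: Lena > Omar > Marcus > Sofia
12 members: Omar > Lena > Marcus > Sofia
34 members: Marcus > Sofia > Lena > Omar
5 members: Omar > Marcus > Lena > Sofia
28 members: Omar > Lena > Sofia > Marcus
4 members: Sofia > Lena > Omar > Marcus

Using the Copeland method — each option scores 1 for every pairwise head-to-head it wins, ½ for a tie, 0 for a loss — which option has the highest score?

Lena

Sofia: loses to Lena, Marcus, and Omar → score 0.
Lena: beats Sofia, Marcus, and Omar → score 3.
Marcus: beats Sofia; loses to Lena and Omar → score 1.
Omar: beats Sofia and Marcus; loses to Lena → score 2.
Lena has the best pairwise record.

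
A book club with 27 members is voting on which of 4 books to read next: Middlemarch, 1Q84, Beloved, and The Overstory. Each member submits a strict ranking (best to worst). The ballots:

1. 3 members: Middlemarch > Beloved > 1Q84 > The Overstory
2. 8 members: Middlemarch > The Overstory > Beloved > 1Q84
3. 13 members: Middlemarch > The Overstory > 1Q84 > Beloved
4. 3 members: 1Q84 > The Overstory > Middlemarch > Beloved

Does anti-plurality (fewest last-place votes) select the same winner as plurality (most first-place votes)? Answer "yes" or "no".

yes

Anti-plurality — last-place votes: Middlemarch 0, 1Q84 8, Beloved 16, The Overstory 3. Winner: Middlemarch.
Plurality — first-place votes: Middlemarch 24, 1Q84 3, Beloved 0, The Overstory 0. Winner: Middlemarch.
The two methods agree.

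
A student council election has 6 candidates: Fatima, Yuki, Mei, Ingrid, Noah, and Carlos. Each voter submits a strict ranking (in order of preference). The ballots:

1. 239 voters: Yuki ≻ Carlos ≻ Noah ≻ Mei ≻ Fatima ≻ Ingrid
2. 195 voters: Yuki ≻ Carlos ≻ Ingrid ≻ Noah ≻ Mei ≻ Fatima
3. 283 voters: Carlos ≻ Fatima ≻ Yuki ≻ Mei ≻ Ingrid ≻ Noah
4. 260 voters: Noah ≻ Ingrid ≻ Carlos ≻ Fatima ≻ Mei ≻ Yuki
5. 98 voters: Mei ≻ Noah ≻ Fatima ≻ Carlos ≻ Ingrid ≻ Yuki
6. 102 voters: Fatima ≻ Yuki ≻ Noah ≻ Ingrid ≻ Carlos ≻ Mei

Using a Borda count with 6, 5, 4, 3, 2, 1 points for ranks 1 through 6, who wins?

Carlos

Fatima: 239·2 + 195·1 + 283·5 + 260·3 + 98·4 + 102·6 = 3872
Yuki: 239·6 + 195·6 + 283·4 + 260·1 + 98·1 + 102·5 = 4604
Mei: 239·3 + 195·2 + 283·3 + 260·2 + 98·6 + 102·1 = 3166
Ingrid: 239·1 + 195·4 + 283·2 + 260·5 + 98·2 + 102·3 = 3387
Noah: 239·4 + 195·3 + 283·1 + 260·6 + 98·5 + 102·4 = 4282
Carlos: 239·5 + 195·5 + 283·6 + 260·4 + 98·3 + 102·2 = 5406
Carlos has the highest Borda score (5406).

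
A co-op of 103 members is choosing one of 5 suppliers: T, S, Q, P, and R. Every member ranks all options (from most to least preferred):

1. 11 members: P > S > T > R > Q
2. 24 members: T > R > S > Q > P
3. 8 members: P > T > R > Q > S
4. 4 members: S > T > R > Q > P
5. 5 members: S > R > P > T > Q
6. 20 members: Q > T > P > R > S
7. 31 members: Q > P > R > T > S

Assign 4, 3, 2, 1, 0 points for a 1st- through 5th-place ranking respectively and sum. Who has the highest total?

T: 11·2 + 24·4 + 8·3 + 4·3 + 5·1 + 20·3 + 31·1 = 250
S: 11·3 + 24·2 + 8·0 + 4·4 + 5·4 + 20·0 + 31·0 = 117
Q: 11·0 + 24·1 + 8·1 + 4·1 + 5·0 + 20·4 + 31·4 = 240
P: 11·4 + 24·0 + 8·4 + 4·0 + 5·2 + 20·2 + 31·3 = 219
R: 11·1 + 24·3 + 8·2 + 4·2 + 5·3 + 20·1 + 31·2 = 204
T has the highest Borda score (250).

T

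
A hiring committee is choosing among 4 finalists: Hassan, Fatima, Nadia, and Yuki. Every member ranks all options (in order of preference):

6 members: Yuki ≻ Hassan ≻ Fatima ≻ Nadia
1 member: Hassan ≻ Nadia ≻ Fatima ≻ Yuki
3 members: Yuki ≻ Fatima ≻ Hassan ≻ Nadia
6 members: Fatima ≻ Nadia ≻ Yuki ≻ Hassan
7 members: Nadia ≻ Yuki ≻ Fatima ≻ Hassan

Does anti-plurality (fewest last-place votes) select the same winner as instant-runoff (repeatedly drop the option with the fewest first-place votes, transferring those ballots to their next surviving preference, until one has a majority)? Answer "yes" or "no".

no

Anti-plurality — last-place votes: Hassan 13, Fatima 0, Nadia 9, Yuki 1. Winner: Fatima.
Instant-runoff — R1 Hassan 1, Fatima 6, Nadia 7, Yuki 9 (Hassan out); R2 Fatima 6, Nadia 8, Yuki 9 (Fatima out); R3 Nadia 14, Yuki 9 (Nadia winner). Winner: Nadia.
The two methods disagree.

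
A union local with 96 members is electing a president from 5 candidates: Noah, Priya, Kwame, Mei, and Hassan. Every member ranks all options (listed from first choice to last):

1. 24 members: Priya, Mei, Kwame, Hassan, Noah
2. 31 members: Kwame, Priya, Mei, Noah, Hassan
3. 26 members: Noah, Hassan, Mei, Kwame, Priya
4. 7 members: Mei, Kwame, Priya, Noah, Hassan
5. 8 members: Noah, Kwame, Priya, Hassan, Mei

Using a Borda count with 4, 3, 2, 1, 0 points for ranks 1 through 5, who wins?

Noah: 24·0 + 31·1 + 26·4 + 7·1 + 8·4 = 174
Priya: 24·4 + 31·3 + 26·0 + 7·2 + 8·2 = 219
Kwame: 24·2 + 31·4 + 26·1 + 7·3 + 8·3 = 243
Mei: 24·3 + 31·2 + 26·2 + 7·4 + 8·0 = 214
Hassan: 24·1 + 31·0 + 26·3 + 7·0 + 8·1 = 110
Kwame has the highest Borda score (243).

Kwame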